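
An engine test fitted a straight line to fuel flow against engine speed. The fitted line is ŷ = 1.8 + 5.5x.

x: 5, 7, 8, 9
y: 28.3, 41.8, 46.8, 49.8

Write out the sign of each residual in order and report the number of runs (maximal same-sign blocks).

3 runs

x=5: ŷ = 1.8 + 5.5·5 = 29.3; e = 28.3 − 29.3 = -1
x=7: ŷ = 1.8 + 5.5·7 = 40.3; e = 41.8 − 40.3 = 1.5
x=8: ŷ = 1.8 + 5.5·8 = 45.8; e = 46.8 − 45.8 = 1
x=9: ŷ = 1.8 + 5.5·9 = 51.3; e = 49.8 − 51.3 = -1.5
Signs: − + + −
Runs: −×1, +×2, −×1 → 3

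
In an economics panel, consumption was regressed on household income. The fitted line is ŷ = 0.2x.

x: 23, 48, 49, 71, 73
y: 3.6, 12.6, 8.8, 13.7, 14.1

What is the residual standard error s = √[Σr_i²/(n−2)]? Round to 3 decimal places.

s = 1.958

x=23: ŷ = 0.2·23 = 4.6; r = 3.6 − 4.6 = -1
x=48: ŷ = 0.2·48 = 9.6; r = 12.6 − 9.6 = 3
x=49: ŷ = 0.2·49 = 9.8; r = 8.8 − 9.8 = -1
x=71: ŷ = 0.2·71 = 14.2; r = 13.7 − 14.2 = -0.5
x=73: ŷ = 0.2·73 = 14.6; r = 14.1 − 14.6 = -0.5
SSE = 1 + 9 + 1 + 0.25 + 0.25 = 11.5
s = √(11.5/3) = √3.83333 ≈ 1.958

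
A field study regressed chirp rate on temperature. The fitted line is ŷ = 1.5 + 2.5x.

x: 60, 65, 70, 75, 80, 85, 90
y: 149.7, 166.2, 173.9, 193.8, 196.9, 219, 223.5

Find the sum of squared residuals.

x=60: ŷ = 1.5 + 2.5·60 = 151.5; e = 149.7 − 151.5 = -1.8
x=65: ŷ = 1.5 + 2.5·65 = 164; e = 166.2 − 164 = 2.2
x=70: ŷ = 1.5 + 2.5·70 = 176.5; e = 173.9 − 176.5 = -2.6
x=75: ŷ = 1.5 + 2.5·75 = 189; e = 193.8 − 189 = 4.8
x=80: ŷ = 1.5 + 2.5·80 = 201.5; e = 196.9 − 201.5 = -4.6
x=85: ŷ = 1.5 + 2.5·85 = 214; e = 219 − 214 = 5
x=90: ŷ = 1.5 + 2.5·90 = 226.5; e = 223.5 − 226.5 = -3
SSE = 3.24 + 4.84 + 6.76 + 23.04 + 21.16 + 25 + 9 = 93.04

SSE = 93.04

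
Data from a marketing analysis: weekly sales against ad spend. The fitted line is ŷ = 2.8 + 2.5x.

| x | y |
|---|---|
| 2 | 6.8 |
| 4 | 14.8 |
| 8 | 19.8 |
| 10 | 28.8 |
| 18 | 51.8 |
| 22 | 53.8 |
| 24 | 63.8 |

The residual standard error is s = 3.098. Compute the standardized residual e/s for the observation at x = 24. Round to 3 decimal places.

0.323

ŷ = 2.8 + 2.5·24 = 62.8
e = 63.8 − 62.8 = 1
e/s = 1 / 3.098 = 0.323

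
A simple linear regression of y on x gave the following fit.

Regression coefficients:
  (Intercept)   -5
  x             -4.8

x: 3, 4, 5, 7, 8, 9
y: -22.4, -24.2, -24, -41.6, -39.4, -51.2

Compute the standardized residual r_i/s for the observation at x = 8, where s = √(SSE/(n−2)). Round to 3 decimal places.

x=3: ŷ = -5 − 4.8·3 = -19.4; r = -22.4 − (-19.4) = -3
x=4: ŷ = -5 − 4.8·4 = -24.2; r = -24.2 − (-24.2) = 0
x=5: ŷ = -5 − 4.8·5 = -29; r = -24 − (-29) = 5
x=7: ŷ = -5 − 4.8·7 = -38.6; r = -41.6 − (-38.6) = -3
x=8: ŷ = -5 − 4.8·8 = -43.4; r = -39.4 − (-43.4) = 4
x=9: ŷ = -5 − 4.8·9 = -48.2; r = -51.2 − (-48.2) = -3
SSE = 9 + 0 + 25 + 9 + 16 + 9 = 68
s = √(68/4) = 4.12311
r/s = 4 / 4.12311 = 0.970

0.970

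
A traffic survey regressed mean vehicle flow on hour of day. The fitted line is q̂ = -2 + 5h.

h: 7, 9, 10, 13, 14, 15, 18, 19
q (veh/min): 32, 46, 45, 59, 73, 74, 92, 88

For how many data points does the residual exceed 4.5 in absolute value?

2

h=7: q̂ = -2 + 5·7 = 33; r = 32 − 33 = -1
h=9: q̂ = -2 + 5·9 = 43; r = 46 − 43 = 3
h=10: q̂ = -2 + 5·10 = 48; r = 45 − 48 = -3
h=13: q̂ = -2 + 5·13 = 63; r = 59 − 63 = -4
h=14: q̂ = -2 + 5·14 = 68; r = 73 − 68 = 5
h=15: q̂ = -2 + 5·15 = 73; r = 74 − 73 = 1
h=18: q̂ = -2 + 5·18 = 88; r = 92 − 88 = 4
h=19: q̂ = -2 + 5·19 = 93; r = 88 − 93 = -5
|r| > 4.5: h=14 (|r|=5), h=19 (|r|=5) → 2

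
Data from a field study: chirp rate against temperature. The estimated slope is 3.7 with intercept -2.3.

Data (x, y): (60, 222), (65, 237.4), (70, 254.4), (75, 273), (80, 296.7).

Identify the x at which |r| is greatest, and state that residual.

x = 80, r = 3

x=60: ŷ = -2.3 + 3.7·60 = 219.7; r = 222 − 219.7 = 2.3
x=65: ŷ = -2.3 + 3.7·65 = 238.2; r = 237.4 − 238.2 = -0.8
x=70: ŷ = -2.3 + 3.7·70 = 256.7; r = 254.4 − 256.7 = -2.3
x=75: ŷ = -2.3 + 3.7·75 = 275.2; r = 273 − 275.2 = -2.2
x=80: ŷ = -2.3 + 3.7·80 = 293.7; r = 296.7 − 293.7 = 3
Largest |r| is 3 at x = 80, residual 3.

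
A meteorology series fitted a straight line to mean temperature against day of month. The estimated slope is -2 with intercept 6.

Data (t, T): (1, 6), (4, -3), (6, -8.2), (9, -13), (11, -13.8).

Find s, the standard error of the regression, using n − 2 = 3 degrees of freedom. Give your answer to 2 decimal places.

s = 2.29

t=1: ŷ = 6 − 2·1 = 4; r = 6 − 4 = 2
t=4: ŷ = 6 − 2·4 = -2; r = -3 − (-2) = -1
t=6: ŷ = 6 − 2·6 = -6; r = -8.2 − (-6) = -2.2
t=9: ŷ = 6 − 2·9 = -12; r = -13 − (-12) = -1
t=11: ŷ = 6 − 2·11 = -16; r = -13.8 − (-16) = 2.2
SSE = 4 + 1 + 4.84 + 1 + 4.84 = 15.68
s = √(15.68/3) = √5.22667 ≈ 2.29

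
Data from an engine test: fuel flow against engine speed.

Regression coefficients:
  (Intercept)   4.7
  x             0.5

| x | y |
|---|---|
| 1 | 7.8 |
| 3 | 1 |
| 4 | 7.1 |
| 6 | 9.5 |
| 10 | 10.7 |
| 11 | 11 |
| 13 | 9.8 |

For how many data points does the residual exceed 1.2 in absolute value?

x=1: ŷ = 4.7 + 0.5·1 = 5.2; r = 7.8 − 5.2 = 2.6
x=3: ŷ = 4.7 + 0.5·3 = 6.2; r = 1 − 6.2 = -5.2
x=4: ŷ = 4.7 + 0.5·4 = 6.7; r = 7.1 − 6.7 = 0.4
x=6: ŷ = 4.7 + 0.5·6 = 7.7; r = 9.5 − 7.7 = 1.8
x=10: ŷ = 4.7 + 0.5·10 = 9.7; r = 10.7 − 9.7 = 1
x=11: ŷ = 4.7 + 0.5·11 = 10.2; r = 11 − 10.2 = 0.8
x=13: ŷ = 4.7 + 0.5·13 = 11.2; r = 9.8 − 11.2 = -1.4
|r| > 1.2: x=1 (|r|=2.6), x=3 (|r|=5.2), x=6 (|r|=1.8), x=13 (|r|=1.4) → 4

4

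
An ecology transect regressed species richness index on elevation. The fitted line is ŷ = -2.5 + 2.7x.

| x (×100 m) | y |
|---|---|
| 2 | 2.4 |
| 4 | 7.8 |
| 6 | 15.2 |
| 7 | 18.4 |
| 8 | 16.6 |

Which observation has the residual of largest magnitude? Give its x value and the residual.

x=2: ŷ = -2.5 + 2.7·2 = 2.9; r = 2.4 − 2.9 = -0.5
x=4: ŷ = -2.5 + 2.7·4 = 8.3; r = 7.8 − 8.3 = -0.5
x=6: ŷ = -2.5 + 2.7·6 = 13.7; r = 15.2 − 13.7 = 1.5
x=7: ŷ = -2.5 + 2.7·7 = 16.4; r = 18.4 − 16.4 = 2
x=8: ŷ = -2.5 + 2.7·8 = 19.1; r = 16.6 − 19.1 = -2.5
Largest |r| is 2.5 at x = 8, residual -2.5.

x = 8, r = -2.5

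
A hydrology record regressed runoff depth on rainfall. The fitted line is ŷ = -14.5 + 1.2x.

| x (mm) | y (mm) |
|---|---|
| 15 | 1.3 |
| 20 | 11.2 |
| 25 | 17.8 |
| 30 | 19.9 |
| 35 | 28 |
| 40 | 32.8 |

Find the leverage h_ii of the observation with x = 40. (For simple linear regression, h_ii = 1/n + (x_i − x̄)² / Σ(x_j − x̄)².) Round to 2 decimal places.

h = 0.52

x̄ = (15 + 20 + 25 + 30 + 35 + 40)/6 = 27.5
Σ(x − x̄)² = 156.25 + 56.25 + 6.25 + 6.25 + 56.25 + 156.25 = 437.5
h = 1/6 + (12.5)²/437.5 = 0.166667 + 0.357143 = 0.52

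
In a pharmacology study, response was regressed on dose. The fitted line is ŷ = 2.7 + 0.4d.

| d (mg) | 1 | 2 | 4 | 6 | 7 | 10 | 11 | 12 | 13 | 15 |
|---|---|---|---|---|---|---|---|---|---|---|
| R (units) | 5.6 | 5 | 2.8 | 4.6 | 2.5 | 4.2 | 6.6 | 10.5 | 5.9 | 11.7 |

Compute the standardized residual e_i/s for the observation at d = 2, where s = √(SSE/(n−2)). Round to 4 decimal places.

0.6092

d=1: ŷ = 2.7 + 0.4·1 = 3.1; e = 5.6 − 3.1 = 2.5
d=2: ŷ = 2.7 + 0.4·2 = 3.5; e = 5 − 3.5 = 1.5
d=4: ŷ = 2.7 + 0.4·4 = 4.3; e = 2.8 − 4.3 = -1.5
d=6: ŷ = 2.7 + 0.4·6 = 5.1; e = 4.6 − 5.1 = -0.5
d=7: ŷ = 2.7 + 0.4·7 = 5.5; e = 2.5 − 5.5 = -3
d=10: ŷ = 2.7 + 0.4·10 = 6.7; e = 4.2 − 6.7 = -2.5
d=11: ŷ = 2.7 + 0.4·11 = 7.1; e = 6.6 − 7.1 = -0.5
d=12: ŷ = 2.7 + 0.4·12 = 7.5; e = 10.5 − 7.5 = 3
d=13: ŷ = 2.7 + 0.4·13 = 7.9; e = 5.9 − 7.9 = -2
d=15: ŷ = 2.7 + 0.4·15 = 8.7; e = 11.7 − 8.7 = 3
SSE = 6.25 + 2.25 + 2.25 + 0.25 + 9 + 6.25 + 0.25 + 9 + 4 + 9 = 48.5
s = √(48.5/8) = 2.46221
e/s = 1.5 / 2.46221 = 0.6092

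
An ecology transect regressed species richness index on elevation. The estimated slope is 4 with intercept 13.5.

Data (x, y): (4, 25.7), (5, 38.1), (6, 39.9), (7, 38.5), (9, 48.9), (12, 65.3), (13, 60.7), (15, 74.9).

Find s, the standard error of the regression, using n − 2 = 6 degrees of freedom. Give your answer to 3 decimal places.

s = 3.876

x=4: ŷ = 13.5 + 4·4 = 29.5; r = 25.7 − 29.5 = -3.8
x=5: ŷ = 13.5 + 4·5 = 33.5; r = 38.1 − 33.5 = 4.6
x=6: ŷ = 13.5 + 4·6 = 37.5; r = 39.9 − 37.5 = 2.4
x=7: ŷ = 13.5 + 4·7 = 41.5; r = 38.5 − 41.5 = -3
x=9: ŷ = 13.5 + 4·9 = 49.5; r = 48.9 − 49.5 = -0.6
x=12: ŷ = 13.5 + 4·12 = 61.5; r = 65.3 − 61.5 = 3.8
x=13: ŷ = 13.5 + 4·13 = 65.5; r = 60.7 − 65.5 = -4.8
x=15: ŷ = 13.5 + 4·15 = 73.5; r = 74.9 − 73.5 = 1.4
SSE = 14.44 + 21.16 + 5.76 + 9 + 0.36 + 14.44 + 23.04 + 1.96 = 90.16
s = √(90.16/6) = √15.0267 ≈ 3.876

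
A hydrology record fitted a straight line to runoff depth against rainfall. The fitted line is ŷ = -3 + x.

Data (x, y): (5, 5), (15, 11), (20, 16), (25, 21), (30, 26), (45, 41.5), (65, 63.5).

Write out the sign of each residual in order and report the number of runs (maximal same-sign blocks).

x=5: ŷ = -3 + 5 = 2; r = 5 − 2 = 3
x=15: ŷ = -3 + 15 = 12; r = 11 − 12 = -1
x=20: ŷ = -3 + 20 = 17; r = 16 − 17 = -1
x=25: ŷ = -3 + 25 = 22; r = 21 − 22 = -1
x=30: ŷ = -3 + 30 = 27; r = 26 − 27 = -1
x=45: ŷ = -3 + 45 = 42; r = 41.5 − 42 = -0.5
x=65: ŷ = -3 + 65 = 62; r = 63.5 − 62 = 1.5
Signs: + − − − − − +
Runs: +×1, −×5, +×1 → 3

3 runs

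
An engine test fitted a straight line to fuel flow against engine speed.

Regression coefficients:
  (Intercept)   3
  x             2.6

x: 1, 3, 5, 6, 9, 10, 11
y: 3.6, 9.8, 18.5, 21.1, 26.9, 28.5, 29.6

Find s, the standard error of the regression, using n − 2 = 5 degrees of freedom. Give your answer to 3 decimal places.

x=1: ŷ = 3 + 2.6·1 = 5.6; e = 3.6 − 5.6 = -2
x=3: ŷ = 3 + 2.6·3 = 10.8; e = 9.8 − 10.8 = -1
x=5: ŷ = 3 + 2.6·5 = 16; e = 18.5 − 16 = 2.5
x=6: ŷ = 3 + 2.6·6 = 18.6; e = 21.1 − 18.6 = 2.5
x=9: ŷ = 3 + 2.6·9 = 26.4; e = 26.9 − 26.4 = 0.5
x=10: ŷ = 3 + 2.6·10 = 29; e = 28.5 − 29 = -0.5
x=11: ŷ = 3 + 2.6·11 = 31.6; e = 29.6 − 31.6 = -2
SSE = 4 + 1 + 6.25 + 6.25 + 0.25 + 0.25 + 4 = 22
s = √(22/5) = √4.4 ≈ 2.098

s = 2.098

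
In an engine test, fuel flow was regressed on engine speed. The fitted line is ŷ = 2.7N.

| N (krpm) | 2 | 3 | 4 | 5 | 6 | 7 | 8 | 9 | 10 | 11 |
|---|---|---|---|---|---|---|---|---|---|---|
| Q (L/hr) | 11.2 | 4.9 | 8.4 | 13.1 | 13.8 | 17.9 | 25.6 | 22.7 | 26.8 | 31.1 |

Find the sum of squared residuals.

N=2: ŷ = 2.7·2 = 5.4; r = 11.2 − 5.4 = 5.8
N=3: ŷ = 2.7·3 = 8.1; r = 4.9 − 8.1 = -3.2
N=4: ŷ = 2.7·4 = 10.8; r = 8.4 − 10.8 = -2.4
N=5: ŷ = 2.7·5 = 13.5; r = 13.1 − 13.5 = -0.4
N=6: ŷ = 2.7·6 = 16.2; r = 13.8 − 16.2 = -2.4
N=7: ŷ = 2.7·7 = 18.9; r = 17.9 − 18.9 = -1
N=8: ŷ = 2.7·8 = 21.6; r = 25.6 − 21.6 = 4
N=9: ŷ = 2.7·9 = 24.3; r = 22.7 − 24.3 = -1.6
N=10: ŷ = 2.7·10 = 27; r = 26.8 − 27 = -0.2
N=11: ŷ = 2.7·11 = 29.7; r = 31.1 − 29.7 = 1.4
SSE = 33.64 + 10.24 + 5.76 + 0.16 + 5.76 + 1 + 16 + 2.56 + 0.04 + 1.96 = 77.12

SSE = 77.12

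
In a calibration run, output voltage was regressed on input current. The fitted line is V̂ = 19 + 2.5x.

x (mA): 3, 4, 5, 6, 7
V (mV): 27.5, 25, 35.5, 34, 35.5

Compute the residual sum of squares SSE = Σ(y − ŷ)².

x=3: V̂ = 19 + 2.5·3 = 26.5; r = 27.5 − 26.5 = 1
x=4: V̂ = 19 + 2.5·4 = 29; r = 25 − 29 = -4
x=5: V̂ = 19 + 2.5·5 = 31.5; r = 35.5 − 31.5 = 4
x=6: V̂ = 19 + 2.5·6 = 34; r = 34 − 34 = 0
x=7: V̂ = 19 + 2.5·7 = 36.5; r = 35.5 − 36.5 = -1
SSE = 1 + 16 + 16 + 0 + 1 = 34

SSE = 34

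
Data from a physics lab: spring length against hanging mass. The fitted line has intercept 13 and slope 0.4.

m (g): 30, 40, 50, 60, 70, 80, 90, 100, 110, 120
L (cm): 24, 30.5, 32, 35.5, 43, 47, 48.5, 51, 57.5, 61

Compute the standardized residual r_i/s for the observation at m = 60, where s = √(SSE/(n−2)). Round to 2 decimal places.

m=30: ŷ = 13 + 0.4·30 = 25; r = 24 − 25 = -1
m=40: ŷ = 13 + 0.4·40 = 29; r = 30.5 − 29 = 1.5
m=50: ŷ = 13 + 0.4·50 = 33; r = 32 − 33 = -1
m=60: ŷ = 13 + 0.4·60 = 37; r = 35.5 − 37 = -1.5
m=70: ŷ = 13 + 0.4·70 = 41; r = 43 − 41 = 2
m=80: ŷ = 13 + 0.4·80 = 45; r = 47 − 45 = 2
m=90: ŷ = 13 + 0.4·90 = 49; r = 48.5 − 49 = -0.5
m=100: ŷ = 13 + 0.4·100 = 53; r = 51 − 53 = -2
m=110: ŷ = 13 + 0.4·110 = 57; r = 57.5 − 57 = 0.5
m=120: ŷ = 13 + 0.4·120 = 61; r = 61 − 61 = 0
SSE = 1 + 2.25 + 1 + 2.25 + 4 + 4 + 0.25 + 4 + 0.25 + 0 = 19
s = √(19/8) = 1.5411
r/s = -1.5 / 1.5411 = -0.97

-0.97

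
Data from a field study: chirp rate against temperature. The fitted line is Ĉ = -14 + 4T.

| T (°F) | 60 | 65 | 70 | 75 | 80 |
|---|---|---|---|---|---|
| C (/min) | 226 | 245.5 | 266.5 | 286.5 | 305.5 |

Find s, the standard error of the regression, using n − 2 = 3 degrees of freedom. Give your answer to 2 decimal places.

s = 0.58

T=60: Ĉ = -14 + 4·60 = 226; r = 226 − 226 = 0
T=65: Ĉ = -14 + 4·65 = 246; r = 245.5 − 246 = -0.5
T=70: Ĉ = -14 + 4·70 = 266; r = 266.5 − 266 = 0.5
T=75: Ĉ = -14 + 4·75 = 286; r = 286.5 − 286 = 0.5
T=80: Ĉ = -14 + 4·80 = 306; r = 305.5 − 306 = -0.5
SSE = 0 + 0.25 + 0.25 + 0.25 + 0.25 = 1
s = √(1/3) = √0.333333 ≈ 0.58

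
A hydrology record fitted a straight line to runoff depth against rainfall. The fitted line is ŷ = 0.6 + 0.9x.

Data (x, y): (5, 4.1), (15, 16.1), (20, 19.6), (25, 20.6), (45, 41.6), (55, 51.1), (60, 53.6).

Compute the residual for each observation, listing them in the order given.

x=5: ŷ = 0.6 + 0.9·5 = 5.1; r = 4.1 − 5.1 = -1
x=15: ŷ = 0.6 + 0.9·15 = 14.1; r = 16.1 − 14.1 = 2
x=20: ŷ = 0.6 + 0.9·20 = 18.6; r = 19.6 − 18.6 = 1
x=25: ŷ = 0.6 + 0.9·25 = 23.1; r = 20.6 − 23.1 = -2.5
x=45: ŷ = 0.6 + 0.9·45 = 41.1; r = 41.6 − 41.1 = 0.5
x=55: ŷ = 0.6 + 0.9·55 = 50.1; r = 51.1 − 50.1 = 1
x=60: ŷ = 0.6 + 0.9·60 = 54.6; r = 53.6 − 54.6 = -1

-1, 2, 1, -2.5, 0.5, 1, -1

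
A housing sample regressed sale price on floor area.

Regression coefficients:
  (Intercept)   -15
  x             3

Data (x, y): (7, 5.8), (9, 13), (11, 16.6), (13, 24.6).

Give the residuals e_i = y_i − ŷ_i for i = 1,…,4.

x=7: ŷ = -15 + 3·7 = 6; e = 5.8 − 6 = -0.2
x=9: ŷ = -15 + 3·9 = 12; e = 13 − 12 = 1
x=11: ŷ = -15 + 3·11 = 18; e = 16.6 − 18 = -1.4
x=13: ŷ = -15 + 3·13 = 24; e = 24.6 − 24 = 0.6

-0.2, 1, -1.4, 0.6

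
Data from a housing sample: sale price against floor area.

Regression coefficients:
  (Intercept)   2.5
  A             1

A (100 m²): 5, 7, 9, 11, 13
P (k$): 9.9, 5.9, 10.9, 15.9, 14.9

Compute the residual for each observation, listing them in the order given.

A=5: P̂ = 2.5 + 5 = 7.5; r = 9.9 − 7.5 = 2.4
A=7: P̂ = 2.5 + 7 = 9.5; r = 5.9 − 9.5 = -3.6
A=9: P̂ = 2.5 + 9 = 11.5; r = 10.9 − 11.5 = -0.6
A=11: P̂ = 2.5 + 11 = 13.5; r = 15.9 − 13.5 = 2.4
A=13: P̂ = 2.5 + 13 = 15.5; r = 14.9 − 15.5 = -0.6

2.4, -3.6, -0.6, 2.4, -0.6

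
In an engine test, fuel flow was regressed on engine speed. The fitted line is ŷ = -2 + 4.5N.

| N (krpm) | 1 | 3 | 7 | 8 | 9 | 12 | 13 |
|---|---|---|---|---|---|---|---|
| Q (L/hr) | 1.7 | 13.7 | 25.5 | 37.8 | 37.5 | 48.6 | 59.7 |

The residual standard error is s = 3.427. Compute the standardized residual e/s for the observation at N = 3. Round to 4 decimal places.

ŷ = -2 + 4.5·3 = 11.5
e = 13.7 − 11.5 = 2.2
e/s = 2.2 / 3.427 = 0.6420

0.6420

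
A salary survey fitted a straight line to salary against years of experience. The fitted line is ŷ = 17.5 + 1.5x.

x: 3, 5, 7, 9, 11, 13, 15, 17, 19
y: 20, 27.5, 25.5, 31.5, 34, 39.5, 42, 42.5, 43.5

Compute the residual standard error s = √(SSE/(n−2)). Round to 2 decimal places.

s = 2.19

x=3: ŷ = 17.5 + 1.5·3 = 22; r = 20 − 22 = -2
x=5: ŷ = 17.5 + 1.5·5 = 25; r = 27.5 − 25 = 2.5
x=7: ŷ = 17.5 + 1.5·7 = 28; r = 25.5 − 28 = -2.5
x=9: ŷ = 17.5 + 1.5·9 = 31; r = 31.5 − 31 = 0.5
x=11: ŷ = 17.5 + 1.5·11 = 34; r = 34 − 34 = 0
x=13: ŷ = 17.5 + 1.5·13 = 37; r = 39.5 − 37 = 2.5
x=15: ŷ = 17.5 + 1.5·15 = 40; r = 42 − 40 = 2
x=17: ŷ = 17.5 + 1.5·17 = 43; r = 42.5 − 43 = -0.5
x=19: ŷ = 17.5 + 1.5·19 = 46; r = 43.5 − 46 = -2.5
SSE = 4 + 6.25 + 6.25 + 0.25 + 0 + 6.25 + 4 + 0.25 + 6.25 = 33.5
s = √(33.5/7) = √4.78571 ≈ 2.19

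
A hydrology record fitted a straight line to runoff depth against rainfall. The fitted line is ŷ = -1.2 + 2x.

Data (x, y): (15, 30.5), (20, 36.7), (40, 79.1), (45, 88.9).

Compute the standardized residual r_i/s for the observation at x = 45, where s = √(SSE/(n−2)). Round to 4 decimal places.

0.0520

x=15: ŷ = -1.2 + 2·15 = 28.8; r = 30.5 − 28.8 = 1.7
x=20: ŷ = -1.2 + 2·20 = 38.8; r = 36.7 − 38.8 = -2.1
x=40: ŷ = -1.2 + 2·40 = 78.8; r = 79.1 − 78.8 = 0.3
x=45: ŷ = -1.2 + 2·45 = 88.8; r = 88.9 − 88.8 = 0.1
SSE = 2.89 + 4.41 + 0.09 + 0.01 = 7.4
s = √(7.4/2) = 1.92354
r/s = 0.1 / 1.92354 = 0.0520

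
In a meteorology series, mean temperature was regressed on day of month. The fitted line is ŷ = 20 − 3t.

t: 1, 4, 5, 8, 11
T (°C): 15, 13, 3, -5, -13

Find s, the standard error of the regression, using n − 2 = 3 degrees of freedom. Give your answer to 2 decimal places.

s = 3.37

t=1: ŷ = 20 − 3·1 = 17; r = 15 − 17 = -2
t=4: ŷ = 20 − 3·4 = 8; r = 13 − 8 = 5
t=5: ŷ = 20 − 3·5 = 5; r = 3 − 5 = -2
t=8: ŷ = 20 − 3·8 = -4; r = -5 − (-4) = -1
t=11: ŷ = 20 − 3·11 = -13; r = -13 − (-13) = 0
SSE = 4 + 25 + 4 + 1 + 0 = 34
s = √(34/3) = √11.3333 ≈ 3.37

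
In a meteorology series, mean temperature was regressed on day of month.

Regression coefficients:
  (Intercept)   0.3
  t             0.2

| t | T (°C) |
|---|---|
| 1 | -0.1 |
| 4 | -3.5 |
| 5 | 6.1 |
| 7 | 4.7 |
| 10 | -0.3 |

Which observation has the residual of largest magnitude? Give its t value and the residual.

t = 5, r = 4.8

t=1: T̂ = 0.3 + 0.2·1 = 0.5; r = -0.1 − 0.5 = -0.6
t=4: T̂ = 0.3 + 0.2·4 = 1.1; r = -3.5 − 1.1 = -4.6
t=5: T̂ = 0.3 + 0.2·5 = 1.3; r = 6.1 − 1.3 = 4.8
t=7: T̂ = 0.3 + 0.2·7 = 1.7; r = 4.7 − 1.7 = 3
t=10: T̂ = 0.3 + 0.2·10 = 2.3; r = -0.3 − 2.3 = -2.6
Largest |r| is 4.8 at t = 5, residual 4.8.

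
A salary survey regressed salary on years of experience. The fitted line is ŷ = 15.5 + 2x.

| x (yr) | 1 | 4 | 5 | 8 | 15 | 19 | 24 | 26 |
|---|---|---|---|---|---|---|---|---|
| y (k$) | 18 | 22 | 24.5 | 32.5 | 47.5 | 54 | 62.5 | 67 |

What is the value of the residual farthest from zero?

e = 2

x=1: ŷ = 15.5 + 2·1 = 17.5; e = 18 − 17.5 = 0.5
x=4: ŷ = 15.5 + 2·4 = 23.5; e = 22 − 23.5 = -1.5
x=5: ŷ = 15.5 + 2·5 = 25.5; e = 24.5 − 25.5 = -1
x=8: ŷ = 15.5 + 2·8 = 31.5; e = 32.5 − 31.5 = 1
x=15: ŷ = 15.5 + 2·15 = 45.5; e = 47.5 − 45.5 = 2
x=19: ŷ = 15.5 + 2·19 = 53.5; e = 54 − 53.5 = 0.5
x=24: ŷ = 15.5 + 2·24 = 63.5; e = 62.5 − 63.5 = -1
x=26: ŷ = 15.5 + 2·26 = 67.5; e = 67 − 67.5 = -0.5
Largest |e| is 2 at x = 15, residual 2.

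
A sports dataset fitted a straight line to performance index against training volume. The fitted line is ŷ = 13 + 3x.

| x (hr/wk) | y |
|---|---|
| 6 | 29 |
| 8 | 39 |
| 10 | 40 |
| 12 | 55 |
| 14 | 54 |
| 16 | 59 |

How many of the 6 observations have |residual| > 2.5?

x=6: ŷ = 13 + 3·6 = 31; r = 29 − 31 = -2
x=8: ŷ = 13 + 3·8 = 37; r = 39 − 37 = 2
x=10: ŷ = 13 + 3·10 = 43; r = 40 − 43 = -3
x=12: ŷ = 13 + 3·12 = 49; r = 55 − 49 = 6
x=14: ŷ = 13 + 3·14 = 55; r = 54 − 55 = -1
x=16: ŷ = 13 + 3·16 = 61; r = 59 − 61 = -2
|r| > 2.5: x=10 (|r|=3), x=12 (|r|=6) → 2

2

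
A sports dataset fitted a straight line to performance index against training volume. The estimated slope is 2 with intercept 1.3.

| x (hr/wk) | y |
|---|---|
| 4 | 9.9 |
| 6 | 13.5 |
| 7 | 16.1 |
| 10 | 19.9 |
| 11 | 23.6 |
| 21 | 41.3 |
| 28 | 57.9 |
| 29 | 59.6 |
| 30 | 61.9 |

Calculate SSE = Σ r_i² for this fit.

SSE = 7.9

x=4: ŷ = 1.3 + 2·4 = 9.3; r = 9.9 − 9.3 = 0.6
x=6: ŷ = 1.3 + 2·6 = 13.3; r = 13.5 − 13.3 = 0.2
x=7: ŷ = 1.3 + 2·7 = 15.3; r = 16.1 − 15.3 = 0.8
x=10: ŷ = 1.3 + 2·10 = 21.3; r = 19.9 − 21.3 = -1.4
x=11: ŷ = 1.3 + 2·11 = 23.3; r = 23.6 − 23.3 = 0.3
x=21: ŷ = 1.3 + 2·21 = 43.3; r = 41.3 − 43.3 = -2
x=28: ŷ = 1.3 + 2·28 = 57.3; r = 57.9 − 57.3 = 0.6
x=29: ŷ = 1.3 + 2·29 = 59.3; r = 59.6 − 59.3 = 0.3
x=30: ŷ = 1.3 + 2·30 = 61.3; r = 61.9 − 61.3 = 0.6
SSE = 0.36 + 0.04 + 0.64 + 1.96 + 0.09 + 4 + 0.36 + 0.09 + 0.36 = 7.9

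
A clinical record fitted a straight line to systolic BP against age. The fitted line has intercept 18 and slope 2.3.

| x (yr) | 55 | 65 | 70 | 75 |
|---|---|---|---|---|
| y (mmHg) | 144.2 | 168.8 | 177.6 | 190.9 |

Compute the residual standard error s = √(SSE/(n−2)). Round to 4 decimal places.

x=55: ŷ = 18 + 2.3·55 = 144.5; r = 144.2 − 144.5 = -0.3
x=65: ŷ = 18 + 2.3·65 = 167.5; r = 168.8 − 167.5 = 1.3
x=70: ŷ = 18 + 2.3·70 = 179; r = 177.6 − 179 = -1.4
x=75: ŷ = 18 + 2.3·75 = 190.5; r = 190.9 − 190.5 = 0.4
SSE = 0.09 + 1.69 + 1.96 + 0.16 = 3.9
s = √(3.9/2) = √1.95 ≈ 1.3964

s = 1.3964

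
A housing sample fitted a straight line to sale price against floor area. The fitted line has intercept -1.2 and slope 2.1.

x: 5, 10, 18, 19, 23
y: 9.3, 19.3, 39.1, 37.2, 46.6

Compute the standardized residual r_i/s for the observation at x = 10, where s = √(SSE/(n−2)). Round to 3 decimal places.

x=5: ŷ = -1.2 + 2.1·5 = 9.3; r = 9.3 − 9.3 = 0
x=10: ŷ = -1.2 + 2.1·10 = 19.8; r = 19.3 − 19.8 = -0.5
x=18: ŷ = -1.2 + 2.1·18 = 36.6; r = 39.1 − 36.6 = 2.5
x=19: ŷ = -1.2 + 2.1·19 = 38.7; r = 37.2 − 38.7 = -1.5
x=23: ŷ = -1.2 + 2.1·23 = 47.1; r = 46.6 − 47.1 = -0.5
SSE = 0 + 0.25 + 6.25 + 2.25 + 0.25 = 9
s = √(9/3) = 1.73205
r/s = -0.5 / 1.73205 = -0.289

-0.289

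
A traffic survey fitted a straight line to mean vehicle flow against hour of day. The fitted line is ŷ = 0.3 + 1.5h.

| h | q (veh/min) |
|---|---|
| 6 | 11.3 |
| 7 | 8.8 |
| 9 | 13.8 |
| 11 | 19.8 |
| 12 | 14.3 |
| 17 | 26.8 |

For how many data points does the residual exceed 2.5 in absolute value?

2

h=6: ŷ = 0.3 + 1.5·6 = 9.3; r = 11.3 − 9.3 = 2
h=7: ŷ = 0.3 + 1.5·7 = 10.8; r = 8.8 − 10.8 = -2
h=9: ŷ = 0.3 + 1.5·9 = 13.8; r = 13.8 − 13.8 = 0
h=11: ŷ = 0.3 + 1.5·11 = 16.8; r = 19.8 − 16.8 = 3
h=12: ŷ = 0.3 + 1.5·12 = 18.3; r = 14.3 − 18.3 = -4
h=17: ŷ = 0.3 + 1.5·17 = 25.8; r = 26.8 − 25.8 = 1
|r| > 2.5: h=11 (|r|=3), h=12 (|r|=4) → 2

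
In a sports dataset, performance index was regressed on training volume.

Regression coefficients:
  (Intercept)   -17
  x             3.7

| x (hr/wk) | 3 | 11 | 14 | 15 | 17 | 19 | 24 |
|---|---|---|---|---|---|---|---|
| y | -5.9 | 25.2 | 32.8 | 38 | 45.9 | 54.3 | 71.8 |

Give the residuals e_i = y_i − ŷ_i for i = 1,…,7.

0, 1.5, -2, -0.5, 0, 1, 0

x=3: ŷ = -17 + 3.7·3 = -5.9; e = -5.9 − (-5.9) = 0
x=11: ŷ = -17 + 3.7·11 = 23.7; e = 25.2 − 23.7 = 1.5
x=14: ŷ = -17 + 3.7·14 = 34.8; e = 32.8 − 34.8 = -2
x=15: ŷ = -17 + 3.7·15 = 38.5; e = 38 − 38.5 = -0.5
x=17: ŷ = -17 + 3.7·17 = 45.9; e = 45.9 − 45.9 = 0
x=19: ŷ = -17 + 3.7·19 = 53.3; e = 54.3 − 53.3 = 1
x=24: ŷ = -17 + 3.7·24 = 71.8; e = 71.8 − 71.8 = 0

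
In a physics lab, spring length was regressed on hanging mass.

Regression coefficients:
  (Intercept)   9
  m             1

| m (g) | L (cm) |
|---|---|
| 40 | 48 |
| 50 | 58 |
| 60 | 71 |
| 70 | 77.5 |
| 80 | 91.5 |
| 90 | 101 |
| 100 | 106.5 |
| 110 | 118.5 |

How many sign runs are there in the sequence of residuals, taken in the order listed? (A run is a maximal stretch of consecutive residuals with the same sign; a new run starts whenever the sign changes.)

m=40: ŷ = 9 + 40 = 49; r = 48 − 49 = -1
m=50: ŷ = 9 + 50 = 59; r = 58 − 59 = -1
m=60: ŷ = 9 + 60 = 69; r = 71 − 69 = 2
m=70: ŷ = 9 + 70 = 79; r = 77.5 − 79 = -1.5
m=80: ŷ = 9 + 80 = 89; r = 91.5 − 89 = 2.5
m=90: ŷ = 9 + 90 = 99; r = 101 − 99 = 2
m=100: ŷ = 9 + 100 = 109; r = 106.5 − 109 = -2.5
m=110: ŷ = 9 + 110 = 119; r = 118.5 − 119 = -0.5
Signs: − − + − + + − −
Runs: −×2, +×1, −×1, +×2, −×2 → 5

5 runs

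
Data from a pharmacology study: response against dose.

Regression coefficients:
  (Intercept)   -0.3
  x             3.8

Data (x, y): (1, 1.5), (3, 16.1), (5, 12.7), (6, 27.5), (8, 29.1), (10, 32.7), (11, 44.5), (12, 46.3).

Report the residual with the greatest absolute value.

x=1: ŷ = -0.3 + 3.8·1 = 3.5; e = 1.5 − 3.5 = -2
x=3: ŷ = -0.3 + 3.8·3 = 11.1; e = 16.1 − 11.1 = 5
x=5: ŷ = -0.3 + 3.8·5 = 18.7; e = 12.7 − 18.7 = -6
x=6: ŷ = -0.3 + 3.8·6 = 22.5; e = 27.5 − 22.5 = 5
x=8: ŷ = -0.3 + 3.8·8 = 30.1; e = 29.1 − 30.1 = -1
x=10: ŷ = -0.3 + 3.8·10 = 37.7; e = 32.7 − 37.7 = -5
x=11: ŷ = -0.3 + 3.8·11 = 41.5; e = 44.5 − 41.5 = 3
x=12: ŷ = -0.3 + 3.8·12 = 45.3; e = 46.3 − 45.3 = 1
Largest |e| is 6 at x = 5, residual -6.

e = -6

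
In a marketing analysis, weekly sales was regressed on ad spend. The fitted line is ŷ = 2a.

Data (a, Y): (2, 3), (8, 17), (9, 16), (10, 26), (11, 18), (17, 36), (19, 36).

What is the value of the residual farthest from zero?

a=2: ŷ = 2·2 = 4; r = 3 − 4 = -1
a=8: ŷ = 2·8 = 16; r = 17 − 16 = 1
a=9: ŷ = 2·9 = 18; r = 16 − 18 = -2
a=10: ŷ = 2·10 = 20; r = 26 − 20 = 6
a=11: ŷ = 2·11 = 22; r = 18 − 22 = -4
a=17: ŷ = 2·17 = 34; r = 36 − 34 = 2
a=19: ŷ = 2·19 = 38; r = 36 − 38 = -2
Largest |r| is 6 at a = 10, residual 6.

r = 6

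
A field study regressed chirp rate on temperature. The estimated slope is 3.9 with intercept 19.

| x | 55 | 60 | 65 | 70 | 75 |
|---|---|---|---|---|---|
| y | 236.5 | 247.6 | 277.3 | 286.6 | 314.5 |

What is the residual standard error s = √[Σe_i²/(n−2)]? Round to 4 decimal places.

s = 5.7550

x=55: ŷ = 19 + 3.9·55 = 233.5; e = 236.5 − 233.5 = 3
x=60: ŷ = 19 + 3.9·60 = 253; e = 247.6 − 253 = -5.4
x=65: ŷ = 19 + 3.9·65 = 272.5; e = 277.3 − 272.5 = 4.8
x=70: ŷ = 19 + 3.9·70 = 292; e = 286.6 − 292 = -5.4
x=75: ŷ = 19 + 3.9·75 = 311.5; e = 314.5 − 311.5 = 3
SSE = 9 + 29.16 + 23.04 + 29.16 + 9 = 99.36
s = √(99.36/3) = √33.12 ≈ 5.7550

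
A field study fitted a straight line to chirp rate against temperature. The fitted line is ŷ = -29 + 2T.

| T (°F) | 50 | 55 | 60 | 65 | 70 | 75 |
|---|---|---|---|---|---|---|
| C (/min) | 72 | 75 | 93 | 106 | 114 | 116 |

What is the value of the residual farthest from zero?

T=50: ŷ = -29 + 2·50 = 71; e = 72 − 71 = 1
T=55: ŷ = -29 + 2·55 = 81; e = 75 − 81 = -6
T=60: ŷ = -29 + 2·60 = 91; e = 93 − 91 = 2
T=65: ŷ = -29 + 2·65 = 101; e = 106 − 101 = 5
T=70: ŷ = -29 + 2·70 = 111; e = 114 − 111 = 3
T=75: ŷ = -29 + 2·75 = 121; e = 116 − 121 = -5
Largest |e| is 6 at T = 55, residual -6.

e = -6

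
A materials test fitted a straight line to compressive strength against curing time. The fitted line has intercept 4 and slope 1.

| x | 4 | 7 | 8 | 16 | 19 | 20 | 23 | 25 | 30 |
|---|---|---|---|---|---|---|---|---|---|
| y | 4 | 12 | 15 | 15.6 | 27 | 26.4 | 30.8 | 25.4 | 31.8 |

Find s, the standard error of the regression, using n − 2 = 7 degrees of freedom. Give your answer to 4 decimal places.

x=4: ŷ = 4 + 4 = 8; e = 4 − 8 = -4
x=7: ŷ = 4 + 7 = 11; e = 12 − 11 = 1
x=8: ŷ = 4 + 8 = 12; e = 15 − 12 = 3
x=16: ŷ = 4 + 16 = 20; e = 15.6 − 20 = -4.4
x=19: ŷ = 4 + 19 = 23; e = 27 − 23 = 4
x=20: ŷ = 4 + 20 = 24; e = 26.4 − 24 = 2.4
x=23: ŷ = 4 + 23 = 27; e = 30.8 − 27 = 3.8
x=25: ŷ = 4 + 25 = 29; e = 25.4 − 29 = -3.6
x=30: ŷ = 4 + 30 = 34; e = 31.8 − 34 = -2.2
SSE = 16 + 1 + 9 + 19.36 + 16 + 5.76 + 14.44 + 12.96 + 4.84 = 99.36
s = √(99.36/7) = √14.1943 ≈ 3.7675

s = 3.7675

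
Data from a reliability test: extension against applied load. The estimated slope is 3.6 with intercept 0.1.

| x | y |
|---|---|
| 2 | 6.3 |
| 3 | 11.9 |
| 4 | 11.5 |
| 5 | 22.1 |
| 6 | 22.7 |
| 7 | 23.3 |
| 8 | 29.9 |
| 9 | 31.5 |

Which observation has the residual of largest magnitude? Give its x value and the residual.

x=2: ŷ = 0.1 + 3.6·2 = 7.3; r = 6.3 − 7.3 = -1
x=3: ŷ = 0.1 + 3.6·3 = 10.9; r = 11.9 − 10.9 = 1
x=4: ŷ = 0.1 + 3.6·4 = 14.5; r = 11.5 − 14.5 = -3
x=5: ŷ = 0.1 + 3.6·5 = 18.1; r = 22.1 − 18.1 = 4
x=6: ŷ = 0.1 + 3.6·6 = 21.7; r = 22.7 − 21.7 = 1
x=7: ŷ = 0.1 + 3.6·7 = 25.3; r = 23.3 − 25.3 = -2
x=8: ŷ = 0.1 + 3.6·8 = 28.9; r = 29.9 − 28.9 = 1
x=9: ŷ = 0.1 + 3.6·9 = 32.5; r = 31.5 − 32.5 = -1
Largest |r| is 4 at x = 5, residual 4.

x = 5, r = 4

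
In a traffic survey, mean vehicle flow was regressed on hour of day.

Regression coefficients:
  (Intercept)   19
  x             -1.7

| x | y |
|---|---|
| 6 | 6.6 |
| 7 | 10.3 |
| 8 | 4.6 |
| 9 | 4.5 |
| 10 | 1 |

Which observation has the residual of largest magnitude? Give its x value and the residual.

x = 7, e = 3.2

x=6: ŷ = 19 − 1.7·6 = 8.8; e = 6.6 − 8.8 = -2.2
x=7: ŷ = 19 − 1.7·7 = 7.1; e = 10.3 − 7.1 = 3.2
x=8: ŷ = 19 − 1.7·8 = 5.4; e = 4.6 − 5.4 = -0.8
x=9: ŷ = 19 − 1.7·9 = 3.7; e = 4.5 − 3.7 = 0.8
x=10: ŷ = 19 − 1.7·10 = 2; e = 1 − 2 = -1
Largest |e| is 3.2 at x = 7, residual 3.2.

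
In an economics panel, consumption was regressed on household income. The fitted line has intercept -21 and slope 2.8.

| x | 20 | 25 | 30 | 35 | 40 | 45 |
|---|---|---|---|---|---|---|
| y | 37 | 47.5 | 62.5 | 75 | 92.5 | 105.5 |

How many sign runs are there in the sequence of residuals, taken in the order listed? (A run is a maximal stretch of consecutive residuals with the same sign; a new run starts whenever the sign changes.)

3 runs

x=20: ŷ = -21 + 2.8·20 = 35; r = 37 − 35 = 2
x=25: ŷ = -21 + 2.8·25 = 49; r = 47.5 − 49 = -1.5
x=30: ŷ = -21 + 2.8·30 = 63; r = 62.5 − 63 = -0.5
x=35: ŷ = -21 + 2.8·35 = 77; r = 75 − 77 = -2
x=40: ŷ = -21 + 2.8·40 = 91; r = 92.5 − 91 = 1.5
x=45: ŷ = -21 + 2.8·45 = 105; r = 105.5 − 105 = 0.5
Signs: + − − − + +
Runs: +×1, −×3, +×2 → 3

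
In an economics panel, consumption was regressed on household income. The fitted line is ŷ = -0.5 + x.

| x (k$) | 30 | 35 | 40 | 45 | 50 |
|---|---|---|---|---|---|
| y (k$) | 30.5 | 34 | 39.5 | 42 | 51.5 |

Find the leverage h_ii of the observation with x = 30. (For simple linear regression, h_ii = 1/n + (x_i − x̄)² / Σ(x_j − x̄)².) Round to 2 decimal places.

x̄ = (30 + 35 + 40 + 45 + 50)/5 = 40
Σ(x − x̄)² = 100 + 25 + 0 + 25 + 100 = 250
h = 1/5 + (-10)²/250 = 0.2 + 0.4 = 0.60

h = 0.60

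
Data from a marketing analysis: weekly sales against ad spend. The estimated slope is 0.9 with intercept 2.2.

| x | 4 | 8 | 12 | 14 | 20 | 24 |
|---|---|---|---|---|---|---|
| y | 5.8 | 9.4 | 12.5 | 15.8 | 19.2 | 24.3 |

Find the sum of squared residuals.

x=4: ŷ = 2.2 + 0.9·4 = 5.8; e = 5.8 − 5.8 = 0
x=8: ŷ = 2.2 + 0.9·8 = 9.4; e = 9.4 − 9.4 = 0
x=12: ŷ = 2.2 + 0.9·12 = 13; e = 12.5 − 13 = -0.5
x=14: ŷ = 2.2 + 0.9·14 = 14.8; e = 15.8 − 14.8 = 1
x=20: ŷ = 2.2 + 0.9·20 = 20.2; e = 19.2 − 20.2 = -1
x=24: ŷ = 2.2 + 0.9·24 = 23.8; e = 24.3 − 23.8 = 0.5
SSE = 0 + 0 + 0.25 + 1 + 1 + 0.25 = 2.5

SSE = 2.5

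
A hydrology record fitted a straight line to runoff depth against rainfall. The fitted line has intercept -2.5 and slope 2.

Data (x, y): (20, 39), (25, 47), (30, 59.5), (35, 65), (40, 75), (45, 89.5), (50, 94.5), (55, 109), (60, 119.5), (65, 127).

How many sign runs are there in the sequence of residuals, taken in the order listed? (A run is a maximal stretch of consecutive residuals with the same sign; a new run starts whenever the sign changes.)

8 runs

x=20: ŷ = -2.5 + 2·20 = 37.5; e = 39 − 37.5 = 1.5
x=25: ŷ = -2.5 + 2·25 = 47.5; e = 47 − 47.5 = -0.5
x=30: ŷ = -2.5 + 2·30 = 57.5; e = 59.5 − 57.5 = 2
x=35: ŷ = -2.5 + 2·35 = 67.5; e = 65 − 67.5 = -2.5
x=40: ŷ = -2.5 + 2·40 = 77.5; e = 75 − 77.5 = -2.5
x=45: ŷ = -2.5 + 2·45 = 87.5; e = 89.5 − 87.5 = 2
x=50: ŷ = -2.5 + 2·50 = 97.5; e = 94.5 − 97.5 = -3
x=55: ŷ = -2.5 + 2·55 = 107.5; e = 109 − 107.5 = 1.5
x=60: ŷ = -2.5 + 2·60 = 117.5; e = 119.5 − 117.5 = 2
x=65: ŷ = -2.5 + 2·65 = 127.5; e = 127 − 127.5 = -0.5
Signs: + − + − − + − + + −
Runs: +×1, −×1, +×1, −×2, +×1, −×1, +×2, −×1 → 8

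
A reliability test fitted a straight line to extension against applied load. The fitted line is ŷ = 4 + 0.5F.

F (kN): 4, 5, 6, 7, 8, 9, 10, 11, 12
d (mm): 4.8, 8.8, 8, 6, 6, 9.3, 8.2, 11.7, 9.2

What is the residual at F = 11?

e = 2.2

ŷ = 4 + 0.5·11 = 9.5
e = 11.7 − 9.5 = 2.2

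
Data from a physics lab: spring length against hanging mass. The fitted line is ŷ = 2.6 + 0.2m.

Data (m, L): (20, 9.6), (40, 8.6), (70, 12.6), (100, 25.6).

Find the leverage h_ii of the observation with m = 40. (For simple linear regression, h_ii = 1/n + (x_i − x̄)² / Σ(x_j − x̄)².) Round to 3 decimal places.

h = 0.333

m̄ = (20 + 40 + 70 + 100)/4 = 57.5
Σ(m − m̄)² = 1406.25 + 306.25 + 156.25 + 1806.25 = 3675
h = 1/4 + (-17.5)²/3675 = 0.25 + 0.0833333 = 0.333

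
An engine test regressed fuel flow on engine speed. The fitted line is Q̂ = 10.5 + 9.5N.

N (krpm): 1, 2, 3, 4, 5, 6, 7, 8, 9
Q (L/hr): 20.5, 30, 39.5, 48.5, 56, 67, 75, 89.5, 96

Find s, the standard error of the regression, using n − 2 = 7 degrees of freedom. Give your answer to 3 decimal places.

N=1: Q̂ = 10.5 + 9.5·1 = 20; r = 20.5 − 20 = 0.5
N=2: Q̂ = 10.5 + 9.5·2 = 29.5; r = 30 − 29.5 = 0.5
N=3: Q̂ = 10.5 + 9.5·3 = 39; r = 39.5 − 39 = 0.5
N=4: Q̂ = 10.5 + 9.5·4 = 48.5; r = 48.5 − 48.5 = 0
N=5: Q̂ = 10.5 + 9.5·5 = 58; r = 56 − 58 = -2
N=6: Q̂ = 10.5 + 9.5·6 = 67.5; r = 67 − 67.5 = -0.5
N=7: Q̂ = 10.5 + 9.5·7 = 77; r = 75 − 77 = -2
N=8: Q̂ = 10.5 + 9.5·8 = 86.5; r = 89.5 − 86.5 = 3
N=9: Q̂ = 10.5 + 9.5·9 = 96; r = 96 − 96 = 0
SSE = 0.25 + 0.25 + 0.25 + 0 + 4 + 0.25 + 4 + 9 + 0 = 18
s = √(18/7) = √2.57143 ≈ 1.604

s = 1.604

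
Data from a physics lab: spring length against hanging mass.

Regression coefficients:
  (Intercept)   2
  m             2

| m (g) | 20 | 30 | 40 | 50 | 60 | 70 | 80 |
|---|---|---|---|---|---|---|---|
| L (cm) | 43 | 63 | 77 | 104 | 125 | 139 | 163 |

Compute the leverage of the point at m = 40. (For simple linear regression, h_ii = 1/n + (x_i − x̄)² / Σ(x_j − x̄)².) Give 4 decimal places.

h = 0.1786

m̄ = (20 + 30 + 40 + 50 + 60 + 70 + 80)/7 = 50
Σ(m − m̄)² = 900 + 400 + 100 + 0 + 100 + 400 + 900 = 2800
h = 1/7 + (-10)²/2800 = 0.142857 + 0.0357143 = 0.1786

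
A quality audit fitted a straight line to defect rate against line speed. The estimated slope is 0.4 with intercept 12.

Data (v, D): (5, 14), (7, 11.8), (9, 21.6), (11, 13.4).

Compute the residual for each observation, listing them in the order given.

0, -3, 6, -3

v=5: ŷ = 12 + 0.4·5 = 14; r = 14 − 14 = 0
v=7: ŷ = 12 + 0.4·7 = 14.8; r = 11.8 − 14.8 = -3
v=9: ŷ = 12 + 0.4·9 = 15.6; r = 21.6 − 15.6 = 6
v=11: ŷ = 12 + 0.4·11 = 16.4; r = 13.4 − 16.4 = -3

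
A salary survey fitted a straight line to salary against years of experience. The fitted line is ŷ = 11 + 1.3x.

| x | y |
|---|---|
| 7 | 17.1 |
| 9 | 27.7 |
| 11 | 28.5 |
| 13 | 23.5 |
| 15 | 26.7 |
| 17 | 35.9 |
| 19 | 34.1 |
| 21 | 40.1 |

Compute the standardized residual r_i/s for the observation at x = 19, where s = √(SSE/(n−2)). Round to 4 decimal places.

-0.4093

x=7: ŷ = 11 + 1.3·7 = 20.1; r = 17.1 − 20.1 = -3
x=9: ŷ = 11 + 1.3·9 = 22.7; r = 27.7 − 22.7 = 5
x=11: ŷ = 11 + 1.3·11 = 25.3; r = 28.5 − 25.3 = 3.2
x=13: ŷ = 11 + 1.3·13 = 27.9; r = 23.5 − 27.9 = -4.4
x=15: ŷ = 11 + 1.3·15 = 30.5; r = 26.7 − 30.5 = -3.8
x=17: ŷ = 11 + 1.3·17 = 33.1; r = 35.9 − 33.1 = 2.8
x=19: ŷ = 11 + 1.3·19 = 35.7; r = 34.1 − 35.7 = -1.6
x=21: ŷ = 11 + 1.3·21 = 38.3; r = 40.1 − 38.3 = 1.8
SSE = 9 + 25 + 10.24 + 19.36 + 14.44 + 7.84 + 2.56 + 3.24 = 91.68
s = √(91.68/6) = 3.90896
r/s = -1.6 / 3.90896 = -0.4093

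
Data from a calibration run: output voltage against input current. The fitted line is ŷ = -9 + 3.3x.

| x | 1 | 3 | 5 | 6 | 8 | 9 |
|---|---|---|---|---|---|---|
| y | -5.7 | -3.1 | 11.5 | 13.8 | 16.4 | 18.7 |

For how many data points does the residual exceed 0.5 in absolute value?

x=1: ŷ = -9 + 3.3·1 = -5.7; e = -5.7 − (-5.7) = 0
x=3: ŷ = -9 + 3.3·3 = 0.9; e = -3.1 − 0.9 = -4
x=5: ŷ = -9 + 3.3·5 = 7.5; e = 11.5 − 7.5 = 4
x=6: ŷ = -9 + 3.3·6 = 10.8; e = 13.8 − 10.8 = 3
x=8: ŷ = -9 + 3.3·8 = 17.4; e = 16.4 − 17.4 = -1
x=9: ŷ = -9 + 3.3·9 = 20.7; e = 18.7 − 20.7 = -2
|e| > 0.5: x=3 (|e|=4), x=5 (|e|=4), x=6 (|e|=3), x=8 (|e|=1), x=9 (|e|=2) → 5

5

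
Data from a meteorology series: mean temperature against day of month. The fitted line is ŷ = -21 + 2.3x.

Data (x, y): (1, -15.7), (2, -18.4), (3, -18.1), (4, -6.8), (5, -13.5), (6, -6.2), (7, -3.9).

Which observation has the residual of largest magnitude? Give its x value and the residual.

x = 4, e = 5

x=1: ŷ = -21 + 2.3·1 = -18.7; e = -15.7 − (-18.7) = 3
x=2: ŷ = -21 + 2.3·2 = -16.4; e = -18.4 − (-16.4) = -2
x=3: ŷ = -21 + 2.3·3 = -14.1; e = -18.1 − (-14.1) = -4
x=4: ŷ = -21 + 2.3·4 = -11.8; e = -6.8 − (-11.8) = 5
x=5: ŷ = -21 + 2.3·5 = -9.5; e = -13.5 − (-9.5) = -4
x=6: ŷ = -21 + 2.3·6 = -7.2; e = -6.2 − (-7.2) = 1
x=7: ŷ = -21 + 2.3·7 = -4.9; e = -3.9 − (-4.9) = 1
Largest |e| is 5 at x = 4, residual 5.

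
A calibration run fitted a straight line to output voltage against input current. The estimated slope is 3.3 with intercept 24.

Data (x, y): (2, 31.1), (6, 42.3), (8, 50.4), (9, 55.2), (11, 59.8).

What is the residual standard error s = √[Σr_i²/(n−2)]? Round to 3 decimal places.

s = 1.291

x=2: ŷ = 24 + 3.3·2 = 30.6; r = 31.1 − 30.6 = 0.5
x=6: ŷ = 24 + 3.3·6 = 43.8; r = 42.3 − 43.8 = -1.5
x=8: ŷ = 24 + 3.3·8 = 50.4; r = 50.4 − 50.4 = 0
x=9: ŷ = 24 + 3.3·9 = 53.7; r = 55.2 − 53.7 = 1.5
x=11: ŷ = 24 + 3.3·11 = 60.3; r = 59.8 − 60.3 = -0.5
SSE = 0.25 + 2.25 + 0 + 2.25 + 0.25 = 5
s = √(5/3) = √1.66667 ≈ 1.291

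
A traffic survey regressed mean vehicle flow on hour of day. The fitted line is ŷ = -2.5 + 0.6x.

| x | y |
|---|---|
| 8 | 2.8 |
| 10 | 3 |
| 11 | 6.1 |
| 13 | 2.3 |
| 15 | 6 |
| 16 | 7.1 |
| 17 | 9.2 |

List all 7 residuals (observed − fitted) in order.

x=8: ŷ = -2.5 + 0.6·8 = 2.3; r = 2.8 − 2.3 = 0.5
x=10: ŷ = -2.5 + 0.6·10 = 3.5; r = 3 − 3.5 = -0.5
x=11: ŷ = -2.5 + 0.6·11 = 4.1; r = 6.1 − 4.1 = 2
x=13: ŷ = -2.5 + 0.6·13 = 5.3; r = 2.3 − 5.3 = -3
x=15: ŷ = -2.5 + 0.6·15 = 6.5; r = 6 − 6.5 = -0.5
x=16: ŷ = -2.5 + 0.6·16 = 7.1; r = 7.1 − 7.1 = 0
x=17: ŷ = -2.5 + 0.6·17 = 7.7; r = 9.2 − 7.7 = 1.5

0.5, -0.5, 2, -3, -0.5, 0, 1.5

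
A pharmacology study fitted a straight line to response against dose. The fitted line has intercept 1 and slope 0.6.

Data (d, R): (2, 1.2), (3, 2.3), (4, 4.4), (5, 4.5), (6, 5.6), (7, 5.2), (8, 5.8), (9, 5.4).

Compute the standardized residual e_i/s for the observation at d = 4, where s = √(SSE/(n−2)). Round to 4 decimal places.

d=2: ŷ = 1 + 0.6·2 = 2.2; e = 1.2 − 2.2 = -1
d=3: ŷ = 1 + 0.6·3 = 2.8; e = 2.3 − 2.8 = -0.5
d=4: ŷ = 1 + 0.6·4 = 3.4; e = 4.4 − 3.4 = 1
d=5: ŷ = 1 + 0.6·5 = 4; e = 4.5 − 4 = 0.5
d=6: ŷ = 1 + 0.6·6 = 4.6; e = 5.6 − 4.6 = 1
d=7: ŷ = 1 + 0.6·7 = 5.2; e = 5.2 − 5.2 = 0
d=8: ŷ = 1 + 0.6·8 = 5.8; e = 5.8 − 5.8 = 0
d=9: ŷ = 1 + 0.6·9 = 6.4; e = 5.4 − 6.4 = -1
SSE = 1 + 0.25 + 1 + 0.25 + 1 + 0 + 0 + 1 = 4.5
s = √(4.5/6) = 0.866025
e/s = 1 / 0.866025 = 1.1547

1.1547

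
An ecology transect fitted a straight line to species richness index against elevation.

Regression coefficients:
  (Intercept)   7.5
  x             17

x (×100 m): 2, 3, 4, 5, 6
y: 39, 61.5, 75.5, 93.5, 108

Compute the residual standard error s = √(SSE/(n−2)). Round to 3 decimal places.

s = 2.483

x=2: ŷ = 7.5 + 17·2 = 41.5; e = 39 − 41.5 = -2.5
x=3: ŷ = 7.5 + 17·3 = 58.5; e = 61.5 − 58.5 = 3
x=4: ŷ = 7.5 + 17·4 = 75.5; e = 75.5 − 75.5 = 0
x=5: ŷ = 7.5 + 17·5 = 92.5; e = 93.5 − 92.5 = 1
x=6: ŷ = 7.5 + 17·6 = 109.5; e = 108 − 109.5 = -1.5
SSE = 6.25 + 9 + 0 + 1 + 2.25 = 18.5
s = √(18.5/3) = √6.16667 ≈ 2.483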